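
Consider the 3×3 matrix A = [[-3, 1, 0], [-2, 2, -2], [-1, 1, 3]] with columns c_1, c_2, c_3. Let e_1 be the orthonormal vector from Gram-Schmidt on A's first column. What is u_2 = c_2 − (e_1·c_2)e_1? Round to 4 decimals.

u_2 = (-0.7143, 0.8571, 0.4286)

c_1 = (-3, -2, -1); ‖c_1‖ = 3.7417, so e_1 = (-0.8018, -0.5345, -0.2673).
e_1·c_2 = (-0.8018)·1 + (-0.5345)·2 + (-0.2673)·1 = -2.1381.
u_2 = c_2 + 2.1381·e_1 = (-0.7143, 0.8571, 0.4286).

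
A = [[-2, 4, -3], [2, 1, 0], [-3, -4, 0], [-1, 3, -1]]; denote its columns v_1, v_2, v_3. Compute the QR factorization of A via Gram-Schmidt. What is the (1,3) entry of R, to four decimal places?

r_{13} = 1.6499

v_1 = (-2, 2, -3, -1); ‖v_1‖ = 4.2426, so q_1 = (-0.4714, 0.4714, -0.7071, -0.2357).
r_{13} = q_1·v_3 = 1.6499.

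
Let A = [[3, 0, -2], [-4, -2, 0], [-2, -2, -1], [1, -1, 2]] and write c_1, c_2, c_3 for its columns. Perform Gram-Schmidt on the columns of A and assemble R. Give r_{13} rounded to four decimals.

c_1 = (3, -4, -2, 1); ‖c_1‖ = 5.4772, so e_1 = (0.5477, -0.7303, -0.3651, 0.1826).
r_{13} = e_1·c_3 = -0.3651.

r_{13} = -0.3651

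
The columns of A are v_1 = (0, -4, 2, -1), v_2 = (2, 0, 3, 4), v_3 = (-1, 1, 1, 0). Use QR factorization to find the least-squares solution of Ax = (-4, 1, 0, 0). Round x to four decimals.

q_1 = v_1/‖v_1‖ = (0, -4, 2, -1)/4.5826 = (0.0000, -0.8729, 0.4364, -0.2182).
r_{12} = q_1·v_2 = 0.4364.
u_2 = v_2 − 0.4364·q_1 = (2.0000, 0.3810, 2.8095, 4.0952).
‖u_2‖ = 5.3675, so q_2 = (0.3726, 0.0710, 0.5234, 0.7630).
r_{13} = q_1·v_3 = -0.4364; r_{23} = q_2·v_3 = 0.2218.
u_3 = v_3 + 0.4364·q_1 − 0.2218·q_2 = (-1.0826, 0.6033, 1.0744, -0.2645).
‖u_3‖ = 1.6614, so q_3 = (-0.6516, 0.3631, 0.6467, -0.1592).
Qᵀb = (-0.8729, -1.4195, 2.9697).
Back-substitute: x_3 = 2.9697/1.6614 = 1.7874.
x_2 = (-1.4195 − 0.2218·1.7874)/5.3675 = -0.3383.
x_1 = (-0.8729 − 0.4364·(-0.3383) + 0.4364·1.7874)/4.5826 = 0.0120.

x = (0.0120, -0.3383, 1.7874)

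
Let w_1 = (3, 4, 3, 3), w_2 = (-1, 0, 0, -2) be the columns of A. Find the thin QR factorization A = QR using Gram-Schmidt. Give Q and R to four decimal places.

w_1 = (3, 4, 3, 3); ‖w_1‖ = 6.5574, so q_1 = (0.4575, 0.6100, 0.4575, 0.4575).
q_1·w_2 = 0.4575·(-1) + 0.6100·0 + 0.4575·0 + 0.4575·(-2) = -1.3725.
u_2 = w_2 + 1.3725·q_1 = (-0.3721, 0.8372, 0.6279, -1.3721).
‖u_2‖ = 1.7653, so q_2 = (-0.2108, 0.4743, 0.3557, -0.7773).

Q = [[0.4575, -0.2108], [0.6100, 0.4743], [0.4575, 0.3557], [0.4575, -0.7773]], R = [[6.5574, -1.3725], [0.0000, 1.7653]]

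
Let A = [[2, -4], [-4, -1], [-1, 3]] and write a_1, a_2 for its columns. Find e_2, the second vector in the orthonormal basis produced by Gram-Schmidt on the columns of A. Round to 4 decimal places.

e_1 = a_1/‖a_1‖ = (2, -4, -1)/4.5826 = (0.4364, -0.8729, -0.2182).
r_{12} = e_1·a_2 = -1.5275.
u_2 = a_2 + 1.5275·e_1 = (-3.3333, -2.3333, 2.6667).
‖u_2‖ = 4.8648, so e_2 = (-0.6852, -0.4796, 0.5482).

e_2 = (-0.6852, -0.4796, 0.5482)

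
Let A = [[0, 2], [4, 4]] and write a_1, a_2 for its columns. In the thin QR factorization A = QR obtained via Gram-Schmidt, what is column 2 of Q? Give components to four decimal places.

e_1 = a_1/‖a_1‖ = (0, 4)/4.0000 = (0.0000, 1.0000).
r_{12} = e_1·a_2 = 4.0000.
u_2 = a_2 − 4.0000·e_1 = (2.0000, 0.0000).
‖u_2‖ = 2.0000, so e_2 = (1.0000, 0.0000).

e_2 = (1.0000, 0.0000)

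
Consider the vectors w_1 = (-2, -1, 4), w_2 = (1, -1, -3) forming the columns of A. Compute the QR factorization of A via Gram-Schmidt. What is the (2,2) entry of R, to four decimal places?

r_{22} = 1.7182

e_1 = w_1/‖w_1‖ = (-2, -1, 4)/4.5826 = (-0.4364, -0.2182, 0.8729).
r_{12} = e_1·w_2 = -2.8368.
u_2 = w_2 + 2.8368·e_1 = (-0.2381, -1.6190, -0.5238).
r_{22} = ‖u_2‖ = 1.7182.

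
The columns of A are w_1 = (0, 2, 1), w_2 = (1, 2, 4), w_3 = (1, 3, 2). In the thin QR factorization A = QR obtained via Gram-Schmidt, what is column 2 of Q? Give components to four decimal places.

e_2 = (0.3492, -0.4191, 0.8381)

w_1 = (0, 2, 1); ‖w_1‖ = 2.2361, so e_1 = (0.0000, 0.8944, 0.4472).
e_1·w_2 = 0.0000·1 + 0.8944·2 + 0.4472·4 = 3.5777.
u_2 = w_2 − 3.5777·e_1 = (1.0000, -1.2000, 2.4000).
‖u_2‖ = 2.8636, so e_2 = (0.3492, -0.4191, 0.8381).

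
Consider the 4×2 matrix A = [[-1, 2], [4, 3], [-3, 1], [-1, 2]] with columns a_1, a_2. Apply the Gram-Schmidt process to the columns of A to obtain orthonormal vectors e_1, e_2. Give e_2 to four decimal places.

e_1 = a_1/‖a_1‖ = (-1, 4, -3, -1)/5.1962 = (-0.1925, 0.7698, -0.5774, -0.1925).
r_{12} = e_1·a_2 = 0.9623.
u_2 = a_2 − 0.9623·e_1 = (2.1852, 2.2593, 1.5556, 2.1852).
‖u_2‖ = 4.1321, so e_2 = (0.5288, 0.5468, 0.3765, 0.5288).

e_2 = (0.5288, 0.5468, 0.3765, 0.5288)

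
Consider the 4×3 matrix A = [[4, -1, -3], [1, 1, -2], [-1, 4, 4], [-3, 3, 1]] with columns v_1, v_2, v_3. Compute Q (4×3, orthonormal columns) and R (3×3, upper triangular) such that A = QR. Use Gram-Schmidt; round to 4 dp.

Q = [[0.7698, 0.3274, -0.1488], [0.1925, 0.3805, -0.5918], [-0.1925, 0.8141, 0.5433], [-0.5774, 0.2920, -0.5767]], R = [[5.1962, -3.0792, -4.0415], [0.0000, 4.1855, 1.8052], [0.0000, 0.0000, 3.2261]]

v_1 = (4, 1, -1, -3); ‖v_1‖ = 5.1962, so e_1 = (0.7698, 0.1925, -0.1925, -0.5774).
e_1·v_2 = 0.7698·(-1) + 0.1925·1 + (-0.1925)·4 + (-0.5774)·3 = -3.0792.
u_2 = v_2 + 3.0792·e_1 = (1.3704, 1.5926, 3.4074, 1.2222).
‖u_2‖ = 4.1855, so e_2 = (0.3274, 0.3805, 0.8141, 0.2920).
e_1·v_3 = 0.7698·(-3) + 0.1925·(-2) + (-0.1925)·4 + (-0.5774)·1 = -4.0415; e_2·v_3 = 0.3274·(-3) + 0.3805·(-2) + 0.8141·4 + 0.2920·1 = 1.8052.
u_3 = v_3 + 4.0415·e_1 − 1.8052·e_2 = (-0.4799, -1.9091, 1.7526, -1.8605).
‖u_3‖ = 3.2261, so e_3 = (-0.1488, -0.5918, 0.5433, -0.5767).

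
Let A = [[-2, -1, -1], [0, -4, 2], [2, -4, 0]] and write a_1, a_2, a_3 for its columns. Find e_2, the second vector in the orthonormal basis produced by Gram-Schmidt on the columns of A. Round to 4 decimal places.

e_1 = a_1/‖a_1‖ = (-2, 0, 2)/2.8284 = (-0.7071, 0.0000, 0.7071).
r_{12} = e_1·a_2 = -2.1213.
u_2 = a_2 + 2.1213·e_1 = (-2.5000, -4.0000, -2.5000).
‖u_2‖ = 5.3385, so e_2 = (-0.4683, -0.7493, -0.4683).

e_2 = (-0.4683, -0.7493, -0.4683)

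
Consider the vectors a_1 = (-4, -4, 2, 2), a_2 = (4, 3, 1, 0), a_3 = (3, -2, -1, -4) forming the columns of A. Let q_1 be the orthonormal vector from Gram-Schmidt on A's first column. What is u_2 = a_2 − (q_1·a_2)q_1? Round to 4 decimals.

u_2 = (1.4000, 0.4000, 2.3000, 1.3000)

q_1 = a_1/‖a_1‖ = (-4, -4, 2, 2)/6.3246 = (-0.6325, -0.6325, 0.3162, 0.3162).
r_{12} = q_1·a_2 = -4.1110.
u_2 = a_2 + 4.1110·q_1 = (1.4000, 0.4000, 2.3000, 1.3000).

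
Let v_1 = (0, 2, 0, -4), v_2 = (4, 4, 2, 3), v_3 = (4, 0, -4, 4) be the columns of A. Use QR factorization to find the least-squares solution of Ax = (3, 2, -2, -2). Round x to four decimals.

x = (1.0804, 0.0578, 0.5861)

v_1 = (0, 2, 0, -4); ‖v_1‖ = 4.4721, so q_1 = (0.0000, 0.4472, 0.0000, -0.8944).
q_1·v_2 = 0.0000·4 + 0.4472·4 + 0.0000·2 + (-0.8944)·3 = -0.8944.
u_2 = v_2 + 0.8944·q_1 = (4.0000, 4.4000, 2.0000, 2.2000).
‖u_2‖ = 6.6483, so q_2 = (0.6017, 0.6618, 0.3008, 0.3309).
q_1·v_3 = 0.0000·4 + 0.4472·0 + 0.0000·(-4) + (-0.8944)·4 = -3.5777; q_2·v_3 = 0.6017·4 + 0.6618·0 + 0.3008·(-4) + 0.3309·4 = 2.5270.
u_3 = v_3 + 3.5777·q_1 − 2.5270·q_2 = (2.4796, -0.0724, -4.7602, -0.0362).
‖u_3‖ = 5.3679, so q_3 = (0.4619, -0.0135, -0.8868, -0.0067).
Qᵀb = (2.6833, 1.8651, 3.1459).
Back-substitute: x_3 = 3.1459/5.3679 = 0.5861.
x_2 = (1.8651 − 2.5270·0.5861)/6.6483 = 0.0578.
x_1 = (2.6833 + 0.8944·0.0578 + 3.5777·0.5861)/4.4721 = 1.0804.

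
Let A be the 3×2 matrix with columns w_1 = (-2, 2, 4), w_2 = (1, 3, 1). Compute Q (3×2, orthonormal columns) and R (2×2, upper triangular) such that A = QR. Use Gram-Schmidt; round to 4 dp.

Q = [[-0.4082, 0.5774], [0.4082, 0.8083], [0.8165, -0.1155]], R = [[4.8990, 1.6330], [0.0000, 2.8868]]

q_1 = w_1/‖w_1‖ = (-2, 2, 4)/4.8990 = (-0.4082, 0.4082, 0.8165).
r_{12} = q_1·w_2 = 1.6330.
u_2 = w_2 − 1.6330·q_1 = (1.6667, 2.3333, -0.3333).
‖u_2‖ = 2.8868, so q_2 = (0.5774, 0.8083, -0.1155).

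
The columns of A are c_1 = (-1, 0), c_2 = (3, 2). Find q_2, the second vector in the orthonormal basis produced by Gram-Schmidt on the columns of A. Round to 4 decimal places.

q_1 = c_1/‖c_1‖ = (-1, 0)/1.0000 = (-1.0000, 0.0000).
r_{12} = q_1·c_2 = -3.0000.
u_2 = c_2 + 3.0000·q_1 = (0.0000, 2.0000).
‖u_2‖ = 2.0000, so q_2 = (0.0000, 1.0000).

q_2 = (0.0000, 1.0000)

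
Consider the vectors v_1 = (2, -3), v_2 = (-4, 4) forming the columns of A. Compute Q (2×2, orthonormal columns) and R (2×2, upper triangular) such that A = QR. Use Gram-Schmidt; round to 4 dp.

v_1 = (2, -3); ‖v_1‖ = 3.6056, so e_1 = (0.5547, -0.8321).
e_1·v_2 = 0.5547·(-4) + (-0.8321)·4 = -5.5470.
u_2 = v_2 + 5.5470·e_1 = (-0.9231, -0.6154).
‖u_2‖ = 1.1094, so e_2 = (-0.8321, -0.5547).

Q = [[0.5547, -0.8321], [-0.8321, -0.5547]], R = [[3.6056, -5.5470], [0.0000, 1.1094]]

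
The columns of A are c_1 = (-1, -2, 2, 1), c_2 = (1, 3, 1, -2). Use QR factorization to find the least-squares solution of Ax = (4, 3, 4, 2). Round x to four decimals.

c_1 = (-1, -2, 2, 1); ‖c_1‖ = 3.1623, so q_1 = (-0.3162, -0.6325, 0.6325, 0.3162).
q_1·c_2 = (-0.3162)·1 + (-0.6325)·3 + 0.6325·1 + 0.3162·(-2) = -2.2136.
u_2 = c_2 + 2.2136·q_1 = (0.3000, 1.6000, 2.4000, -1.3000).
‖u_2‖ = 3.1780, so q_2 = (0.0944, 0.5035, 0.7552, -0.4091).
Qᵀb = (0.0000, 4.0906).
Back-substitute: x_2 = 4.0906/3.1780 = 1.2871.
x_1 = (0.0000 + 2.2136·1.2871)/3.1623 = 0.9010.

x = (0.9010, 1.2871)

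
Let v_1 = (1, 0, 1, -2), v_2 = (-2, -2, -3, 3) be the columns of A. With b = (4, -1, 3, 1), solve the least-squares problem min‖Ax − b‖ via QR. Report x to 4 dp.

q_1 = v_1/‖v_1‖ = (1, 0, 1, -2)/2.4495 = (0.4082, 0.0000, 0.4082, -0.8165).
r_{12} = q_1·v_2 = -4.4907.
u_2 = v_2 + 4.4907·q_1 = (-0.1667, -2.0000, -1.1667, -0.6667).
‖u_2‖ = 2.4152, so q_2 = (-0.0690, -0.8281, -0.4830, -0.2760).
Qᵀb = (2.0412, -1.1731).
Back-substitute: x_2 = -1.1731/2.4152 = -0.4857.
x_1 = (2.0412 + 4.4907·(-0.4857))/2.4495 = -0.0571.

x = (-0.0571, -0.4857)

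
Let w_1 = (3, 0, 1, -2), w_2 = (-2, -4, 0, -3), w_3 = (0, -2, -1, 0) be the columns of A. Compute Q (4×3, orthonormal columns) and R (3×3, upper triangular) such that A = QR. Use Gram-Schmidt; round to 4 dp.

Q = [[0.8018, -0.3714, 0.4643], [0.0000, -0.7428, -0.5434], [0.2673, 0.0000, -0.5629], [-0.5345, -0.5571, 0.4151]], R = [[3.7417, 0.0000, -0.2673], [0.0000, 5.3852, 1.4856], [0.0000, 0.0000, 1.6497]]

w_1 = (3, 0, 1, -2); ‖w_1‖ = 3.7417, so q_1 = (0.8018, 0.0000, 0.2673, -0.5345).
q_1·w_2 = 0.8018·(-2) + 0.0000·(-4) + 0.2673·0 + (-0.5345)·(-3) = 0.0000.
u_2 = w_2 + 0.0000·q_1 = (-2.0000, -4.0000, 0.0000, -3.0000).
‖u_2‖ = 5.3852, so q_2 = (-0.3714, -0.7428, 0.0000, -0.5571).
q_1·w_3 = 0.8018·0 + 0.0000·(-2) + 0.2673·(-1) + (-0.5345)·0 = -0.2673; q_2·w_3 = (-0.3714)·0 + (-0.7428)·(-2) + 0.0000·(-1) + (-0.5571)·0 = 1.4856.
u_3 = w_3 + 0.2673·q_1 − 1.4856·q_2 = (0.7660, -0.8966, -0.9286, 0.6847).
‖u_3‖ = 1.6497, so q_3 = (0.4643, -0.5434, -0.5629, 0.4151).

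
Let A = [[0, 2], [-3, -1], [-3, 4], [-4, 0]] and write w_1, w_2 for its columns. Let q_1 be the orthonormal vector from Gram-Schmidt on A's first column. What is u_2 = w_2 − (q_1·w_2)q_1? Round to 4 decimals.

w_1 = (0, -3, -3, -4); ‖w_1‖ = 5.8310, so q_1 = (0.0000, -0.5145, -0.5145, -0.6860).
q_1·w_2 = 0.0000·2 + (-0.5145)·(-1) + (-0.5145)·4 + (-0.6860)·0 = -1.5435.
u_2 = w_2 + 1.5435·q_1 = (2.0000, -1.7941, 3.2059, -1.0588).

u_2 = (2.0000, -1.7941, 3.2059, -1.0588)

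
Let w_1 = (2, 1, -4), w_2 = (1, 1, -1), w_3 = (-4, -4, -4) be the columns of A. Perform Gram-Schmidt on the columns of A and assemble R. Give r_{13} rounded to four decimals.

w_1 = (2, 1, -4); ‖w_1‖ = 4.5826, so e_1 = (0.4364, 0.2182, -0.8729).
r_{13} = e_1·w_3 = 0.8729.

r_{13} = 0.8729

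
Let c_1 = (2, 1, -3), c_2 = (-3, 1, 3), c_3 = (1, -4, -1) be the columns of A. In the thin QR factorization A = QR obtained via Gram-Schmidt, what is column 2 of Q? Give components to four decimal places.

q_2 = (-0.4472, 0.8944, 0.0000)

c_1 = (2, 1, -3); ‖c_1‖ = 3.7417, so q_1 = (0.5345, 0.2673, -0.8018).
q_1·c_2 = 0.5345·(-3) + 0.2673·1 + (-0.8018)·3 = -3.7417.
u_2 = c_2 + 3.7417·q_1 = (-1.0000, 2.0000, 0.0000).
‖u_2‖ = 2.2361, so q_2 = (-0.4472, 0.8944, 0.0000).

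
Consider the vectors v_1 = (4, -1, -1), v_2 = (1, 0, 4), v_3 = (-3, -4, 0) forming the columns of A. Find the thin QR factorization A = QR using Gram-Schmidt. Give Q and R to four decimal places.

Q = [[0.9428, 0.2425, -0.2287], [-0.2357, 0.0000, -0.9718], [-0.2357, 0.9701, 0.0572]], R = [[4.2426, 0.0000, -1.8856], [0.0000, 4.1231, -0.7276], [0.0000, 0.0000, 4.5733]]

q_1 = v_1/‖v_1‖ = (4, -1, -1)/4.2426 = (0.9428, -0.2357, -0.2357).
r_{12} = q_1·v_2 = 0.0000.
u_2 = v_2 + 0.0000·q_1 = (1.0000, 0.0000, 4.0000).
‖u_2‖ = 4.1231, so q_2 = (0.2425, 0.0000, 0.9701).
r_{13} = q_1·v_3 = -1.8856; r_{23} = q_2·v_3 = -0.7276.
u_3 = v_3 + 1.8856·q_1 + 0.7276·q_2 = (-1.0458, -4.4444, 0.2614).
‖u_3‖ = 4.5733, so q_3 = (-0.2287, -0.9718, 0.0572).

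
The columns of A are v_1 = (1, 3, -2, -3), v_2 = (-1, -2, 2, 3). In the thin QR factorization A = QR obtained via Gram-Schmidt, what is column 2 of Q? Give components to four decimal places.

q_2 = (-0.1672, 0.7802, 0.3344, 0.5016)

v_1 = (1, 3, -2, -3); ‖v_1‖ = 4.7958, so q_1 = (0.2085, 0.6255, -0.4170, -0.6255).
q_1·v_2 = 0.2085·(-1) + 0.6255·(-2) + (-0.4170)·2 + (-0.6255)·3 = -4.1703.
u_2 = v_2 + 4.1703·q_1 = (-0.1304, 0.6087, 0.2609, 0.3913).
‖u_2‖ = 0.7802, so q_2 = (-0.1672, 0.7802, 0.3344, 0.5016).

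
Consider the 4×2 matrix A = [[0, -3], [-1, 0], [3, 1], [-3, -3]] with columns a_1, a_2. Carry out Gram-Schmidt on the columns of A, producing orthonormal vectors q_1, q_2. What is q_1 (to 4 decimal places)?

a_1 = (0, -1, 3, -3); ‖a_1‖ = 4.3589, so q_1 = (0.0000, -0.2294, 0.6882, -0.6882).

q_1 = (0.0000, -0.2294, 0.6882, -0.6882)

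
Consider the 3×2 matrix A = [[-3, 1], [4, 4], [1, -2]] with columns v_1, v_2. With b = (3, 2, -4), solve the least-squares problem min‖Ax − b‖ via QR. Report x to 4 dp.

v_1 = (-3, 4, 1); ‖v_1‖ = 5.0990, so e_1 = (-0.5883, 0.7845, 0.1961).
e_1·v_2 = (-0.5883)·1 + 0.7845·4 + 0.1961·(-2) = 2.1573.
u_2 = v_2 − 2.1573·e_1 = (2.2692, 2.3077, -2.4231).
‖u_2‖ = 4.0430, so e_2 = (0.5613, 0.5708, -0.5993).
Qᵀb = (-0.9806, 5.2227).
Back-substitute: x_2 = 5.2227/4.0430 = 1.2918.
x_1 = (-0.9806 − 2.1573·1.2918)/5.0990 = -0.7388.

x = (-0.7388, 1.2918)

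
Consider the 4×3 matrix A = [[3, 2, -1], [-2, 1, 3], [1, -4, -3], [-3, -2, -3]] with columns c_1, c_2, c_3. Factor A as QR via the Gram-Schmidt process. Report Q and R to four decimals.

Q = [[0.6255, 0.2515, -0.4954], [-0.4170, 0.3143, 0.4404], [0.2085, -0.8802, 0.2202], [-0.6255, -0.2515, -0.7156]], R = [[4.7958, 1.2511, -0.6255], [0.0000, 4.8409, 4.0865], [0.0000, 0.0000, 3.3029]]

c_1 = (3, -2, 1, -3); ‖c_1‖ = 4.7958, so q_1 = (0.6255, -0.4170, 0.2085, -0.6255).
q_1·c_2 = 0.6255·2 + (-0.4170)·1 + 0.2085·(-4) + (-0.6255)·(-2) = 1.2511.
u_2 = c_2 − 1.2511·q_1 = (1.2174, 1.5217, -4.2609, -1.2174).
‖u_2‖ = 4.8409, so q_2 = (0.2515, 0.3143, -0.8802, -0.2515).
q_1·c_3 = 0.6255·(-1) + (-0.4170)·3 + 0.2085·(-3) + (-0.6255)·(-3) = -0.6255; q_2·c_3 = 0.2515·(-1) + 0.3143·3 + (-0.8802)·(-3) + (-0.2515)·(-3) = 4.0865.
u_3 = c_3 + 0.6255·q_1 − 4.0865·q_2 = (-1.6364, 1.4545, 0.7273, -2.3636).
‖u_3‖ = 3.3029, so q_3 = (-0.4954, 0.4404, 0.2202, -0.7156).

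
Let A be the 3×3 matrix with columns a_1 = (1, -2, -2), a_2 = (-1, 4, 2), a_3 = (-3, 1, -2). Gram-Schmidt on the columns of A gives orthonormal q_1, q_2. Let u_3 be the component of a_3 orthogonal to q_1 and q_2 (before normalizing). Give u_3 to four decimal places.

u_3 = (-3.2000, 0.0000, -1.6000)

a_1 = (1, -2, -2); ‖a_1‖ = 3.0000, so q_1 = (0.3333, -0.6667, -0.6667).
q_1·a_2 = 0.3333·(-1) + (-0.6667)·4 + (-0.6667)·2 = -4.3333.
u_2 = a_2 + 4.3333·q_1 = (0.4444, 1.1111, -0.8889).
‖u_2‖ = 1.4907, so q_2 = (0.2981, 0.7454, -0.5963).
q_1·a_3 = 0.3333·(-3) + (-0.6667)·1 + (-0.6667)·(-2) = -0.3333; q_2·a_3 = 0.2981·(-3) + 0.7454·1 + (-0.5963)·(-2) = 1.0435.
u_3 = a_3 + 0.3333·q_1 − 1.0435·q_2 = (-3.2000, 0.0000, -1.6000).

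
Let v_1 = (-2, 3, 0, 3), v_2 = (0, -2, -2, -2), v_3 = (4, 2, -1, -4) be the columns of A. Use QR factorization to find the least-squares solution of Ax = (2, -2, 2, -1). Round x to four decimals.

v_1 = (-2, 3, 0, 3); ‖v_1‖ = 4.6904, so e_1 = (-0.4264, 0.6396, 0.0000, 0.6396).
e_1·v_2 = (-0.4264)·0 + 0.6396·(-2) + 0.0000·(-2) + 0.6396·(-2) = -2.5584.
u_2 = v_2 + 2.5584·e_1 = (-1.0909, -0.3636, -2.0000, -0.3636).
‖u_2‖ = 2.3355, so e_2 = (-0.4671, -0.1557, -0.8563, -0.1557).
e_1·v_3 = (-0.4264)·4 + 0.6396·2 + 0.0000·(-1) + 0.6396·(-4) = -2.9848; e_2·v_3 = (-0.4671)·4 + (-0.1557)·2 + (-0.8563)·(-1) + (-0.1557)·(-4) = -0.7006.
u_3 = v_3 + 2.9848·e_1 + 0.7006·e_2 = (2.4000, 3.8000, -1.6000, -2.2000).
‖u_3‖ = 5.2536, so e_3 = (0.4568, 0.7233, -0.3046, -0.4188).
Qᵀb = (-2.7716, -2.1798, -0.7233).
Back-substitute: x_3 = -0.7233/5.2536 = -0.1377.
x_2 = (-2.1798 + 0.7006·(-0.1377))/2.3355 = -0.9746.
x_1 = (-2.7716 + 2.5584·(-0.9746) + 2.9848·(-0.1377))/4.6904 = -1.2101.

x = (-1.2101, -0.9746, -0.1377)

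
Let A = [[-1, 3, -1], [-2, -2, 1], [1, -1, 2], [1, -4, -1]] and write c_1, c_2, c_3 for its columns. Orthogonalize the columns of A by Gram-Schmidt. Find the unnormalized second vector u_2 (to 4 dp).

u_2 = (2.4286, -3.1429, -0.4286, -3.4286)

c_1 = (-1, -2, 1, 1); ‖c_1‖ = 2.6458, so e_1 = (-0.3780, -0.7559, 0.3780, 0.3780).
e_1·c_2 = (-0.3780)·3 + (-0.7559)·(-2) + 0.3780·(-1) + 0.3780·(-4) = -1.5119.
u_2 = c_2 + 1.5119·e_1 = (2.4286, -3.1429, -0.4286, -3.4286).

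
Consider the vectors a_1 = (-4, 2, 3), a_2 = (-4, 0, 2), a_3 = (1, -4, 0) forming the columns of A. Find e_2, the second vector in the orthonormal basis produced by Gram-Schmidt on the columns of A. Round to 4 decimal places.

e_2 = (-0.5307, -0.8339, -0.1516)

e_1 = a_1/‖a_1‖ = (-4, 2, 3)/5.3852 = (-0.7428, 0.3714, 0.5571).
r_{12} = e_1·a_2 = 4.0853.
u_2 = a_2 − 4.0853·e_1 = (-0.9655, -1.5172, -0.2759).
‖u_2‖ = 1.8194, so e_2 = (-0.5307, -0.8339, -0.1516).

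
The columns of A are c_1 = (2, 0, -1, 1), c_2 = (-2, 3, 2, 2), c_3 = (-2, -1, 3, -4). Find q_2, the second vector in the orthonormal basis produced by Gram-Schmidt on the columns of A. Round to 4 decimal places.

q_2 = (-0.1557, 0.7006, 0.3114, 0.6228)

c_1 = (2, 0, -1, 1); ‖c_1‖ = 2.4495, so q_1 = (0.8165, 0.0000, -0.4082, 0.4082).
q_1·c_2 = 0.8165·(-2) + 0.0000·3 + (-0.4082)·2 + 0.4082·2 = -1.6330.
u_2 = c_2 + 1.6330·q_1 = (-0.6667, 3.0000, 1.3333, 2.6667).
‖u_2‖ = 4.2817, so q_2 = (-0.1557, 0.7006, 0.3114, 0.6228).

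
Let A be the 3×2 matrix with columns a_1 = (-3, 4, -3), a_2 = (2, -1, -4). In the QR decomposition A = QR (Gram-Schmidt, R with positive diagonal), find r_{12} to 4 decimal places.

r_{12} = 0.3430

a_1 = (-3, 4, -3); ‖a_1‖ = 5.8310, so q_1 = (-0.5145, 0.6860, -0.5145).
r_{12} = q_1·a_2 = 0.3430.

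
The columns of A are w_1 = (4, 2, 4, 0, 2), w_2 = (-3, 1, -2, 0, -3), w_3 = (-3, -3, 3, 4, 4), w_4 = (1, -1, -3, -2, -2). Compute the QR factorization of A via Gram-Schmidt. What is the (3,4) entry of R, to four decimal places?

w_1 = (4, 2, 4, 0, 2); ‖w_1‖ = 6.3246, so q_1 = (0.6325, 0.3162, 0.6325, 0.0000, 0.3162).
q_1·w_2 = 0.6325·(-3) + 0.3162·1 + 0.6325·(-2) + 0.0000·0 + 0.3162·(-3) = -3.7947.
u_2 = w_2 + 3.7947·q_1 = (-0.6000, 2.2000, 0.4000, 0.0000, -1.8000).
‖u_2‖ = 2.9326, so q_2 = (-0.2046, 0.7502, 0.1364, 0.0000, -0.6138).
q_1·w_3 = 0.6325·(-3) + 0.3162·(-3) + 0.6325·3 + 0.0000·4 + 0.3162·4 = 0.3162; q_2·w_3 = (-0.2046)·(-3) + 0.7502·(-3) + 0.1364·3 + 0.0000·4 + (-0.6138)·4 = -3.6828.
u_3 = w_3 − 0.3162·q_1 + 3.6828·q_2 = (-3.9535, -0.3372, 3.3023, 4.0000, 1.6395).
‖u_3‖ = 6.7333, so q_3 = (-0.5872, -0.0501, 0.4904, 0.5941, 0.2435).
r_{34} = q_3·w_4 = -3.6835.

r_{34} = -3.6835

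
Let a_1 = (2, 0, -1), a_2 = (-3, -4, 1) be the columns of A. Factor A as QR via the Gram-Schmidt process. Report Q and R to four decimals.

a_1 = (2, 0, -1); ‖a_1‖ = 2.2361, so q_1 = (0.8944, 0.0000, -0.4472).
q_1·a_2 = 0.8944·(-3) + 0.0000·(-4) + (-0.4472)·1 = -3.1305.
u_2 = a_2 + 3.1305·q_1 = (-0.2000, -4.0000, -0.4000).
‖u_2‖ = 4.0249, so q_2 = (-0.0497, -0.9938, -0.0994).

Q = [[0.8944, -0.0497], [0.0000, -0.9938], [-0.4472, -0.0994]], R = [[2.2361, -3.1305], [0.0000, 4.0249]]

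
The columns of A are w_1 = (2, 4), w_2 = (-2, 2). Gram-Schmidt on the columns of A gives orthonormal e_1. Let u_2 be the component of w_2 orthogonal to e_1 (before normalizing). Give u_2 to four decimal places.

e_1 = w_1/‖w_1‖ = (2, 4)/4.4721 = (0.4472, 0.8944).
r_{12} = e_1·w_2 = 0.8944.
u_2 = w_2 − 0.8944·e_1 = (-2.4000, 1.2000).

u_2 = (-2.4000, 1.2000)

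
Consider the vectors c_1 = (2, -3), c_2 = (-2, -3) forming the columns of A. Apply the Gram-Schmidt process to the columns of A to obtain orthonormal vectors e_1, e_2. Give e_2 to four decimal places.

c_1 = (2, -3); ‖c_1‖ = 3.6056, so e_1 = (0.5547, -0.8321).
e_1·c_2 = 0.5547·(-2) + (-0.8321)·(-3) = 1.3868.
u_2 = c_2 − 1.3868·e_1 = (-2.7692, -1.8462).
‖u_2‖ = 3.3282, so e_2 = (-0.8321, -0.5547).

e_2 = (-0.8321, -0.5547)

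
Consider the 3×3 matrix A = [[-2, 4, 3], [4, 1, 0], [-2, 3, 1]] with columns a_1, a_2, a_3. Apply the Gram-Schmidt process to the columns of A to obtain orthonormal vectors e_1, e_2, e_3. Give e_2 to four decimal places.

a_1 = (-2, 4, -2); ‖a_1‖ = 4.8990, so e_1 = (-0.4082, 0.8165, -0.4082).
e_1·a_2 = (-0.4082)·4 + 0.8165·1 + (-0.4082)·3 = -2.0412.
u_2 = a_2 + 2.0412·e_1 = (3.1667, 2.6667, 2.1667).
‖u_2‖ = 4.6726, so e_2 = (0.6777, 0.5707, 0.4637).

e_2 = (0.6777, 0.5707, 0.4637)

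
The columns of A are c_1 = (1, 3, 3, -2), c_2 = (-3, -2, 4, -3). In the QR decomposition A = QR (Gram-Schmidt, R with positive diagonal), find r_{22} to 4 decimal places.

c_1 = (1, 3, 3, -2); ‖c_1‖ = 4.7958, so q_1 = (0.2085, 0.6255, 0.6255, -0.4170).
q_1·c_2 = 0.2085·(-3) + 0.6255·(-2) + 0.6255·4 + (-0.4170)·(-3) = 1.8766.
u_2 = c_2 − 1.8766·q_1 = (-3.3913, -3.1739, 2.8261, -2.2174).
r_{22} = ‖u_2‖ = 5.8718.

r_{22} = 5.8718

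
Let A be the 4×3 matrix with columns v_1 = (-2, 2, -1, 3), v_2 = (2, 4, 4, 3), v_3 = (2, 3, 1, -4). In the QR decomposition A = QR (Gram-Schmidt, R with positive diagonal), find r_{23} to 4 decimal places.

v_1 = (-2, 2, -1, 3); ‖v_1‖ = 4.2426, so e_1 = (-0.4714, 0.4714, -0.2357, 0.7071).
e_1·v_2 = (-0.4714)·2 + 0.4714·4 + (-0.2357)·4 + 0.7071·3 = 2.1213.
u_2 = v_2 − 2.1213·e_1 = (3.0000, 3.0000, 4.5000, 1.5000).
‖u_2‖ = 6.3640, so e_2 = (0.4714, 0.4714, 0.7071, 0.2357).
r_{23} = e_2·v_3 = 2.1213.

r_{23} = 2.1213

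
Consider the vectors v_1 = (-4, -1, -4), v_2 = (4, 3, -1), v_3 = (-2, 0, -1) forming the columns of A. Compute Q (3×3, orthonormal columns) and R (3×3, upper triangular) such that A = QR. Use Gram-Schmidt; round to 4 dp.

v_1 = (-4, -1, -4); ‖v_1‖ = 5.7446, so q_1 = (-0.6963, -0.1741, -0.6963).
q_1·v_2 = (-0.6963)·4 + (-0.1741)·3 + (-0.6963)·(-1) = -2.6112.
u_2 = v_2 + 2.6112·q_1 = (2.1818, 2.5455, -2.8182).
‖u_2‖ = 4.3797, so q_2 = (0.4982, 0.5812, -0.6435).
q_1·v_3 = (-0.6963)·(-2) + (-0.1741)·0 + (-0.6963)·(-1) = 2.0889; q_2·v_3 = 0.4982·(-2) + 0.5812·0 + (-0.6435)·(-1) = -0.3529.
u_3 = v_3 − 2.0889·q_1 + 0.3529·q_2 = (-0.3697, 0.5687, 0.2275).
‖u_3‖ = 0.7154, so q_3 = (-0.5167, 0.7949, 0.3180).

Q = [[-0.6963, 0.4982, -0.5167], [-0.1741, 0.5812, 0.7949], [-0.6963, -0.6435, 0.3180]], R = [[5.7446, -2.6112, 2.0889], [0.0000, 4.3797, -0.3529], [0.0000, 0.0000, 0.7154]]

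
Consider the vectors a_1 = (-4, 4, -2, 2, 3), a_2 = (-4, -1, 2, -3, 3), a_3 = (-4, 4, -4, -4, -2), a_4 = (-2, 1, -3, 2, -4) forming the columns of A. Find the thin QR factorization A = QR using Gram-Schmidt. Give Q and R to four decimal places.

q_1 = a_1/‖a_1‖ = (-4, 4, -2, 2, 3)/7.0000 = (-0.5714, 0.5714, -0.2857, 0.2857, 0.4286).
r_{12} = q_1·a_2 = 1.5714.
u_2 = a_2 − 1.5714·q_1 = (-3.1020, -1.8980, 2.4490, -3.4490, 2.3265).
‖u_2‖ = 6.0441, so q_2 = (-0.5132, -0.3140, 0.4052, -0.5706, 0.3849).
r_{13} = q_1·a_3 = 3.7143; r_{23} = q_2·a_3 = 0.6888.
u_3 = a_3 − 3.7143·q_1 − 0.6888·q_2 = (-1.5240, 2.0939, -3.2179, -4.6682, -3.8570).
‖u_3‖ = 7.3300, so q_3 = (-0.2079, 0.2857, -0.4390, -0.6369, -0.5262).
r_{14} = q_1·a_4 = 1.4286; r_{24} = q_2·a_4 = -3.1841; r_{34} = q_3·a_4 = 2.8495.
u_4 = a_4 − 1.4286·q_1 + 3.1841·q_2 − 2.8495·q_3 = (-2.2254, -1.6302, -0.0507, 1.5896, -1.8872).
‖u_4‖ = 3.7015, so q_4 = (-0.6012, -0.4404, -0.0137, 0.4294, -0.5099).

Q = [[-0.5714, -0.5132, -0.2079, -0.6012], [0.5714, -0.3140, 0.2857, -0.4404], [-0.2857, 0.4052, -0.4390, -0.0137], [0.2857, -0.5706, -0.6369, 0.4294], [0.4286, 0.3849, -0.5262, -0.5099]], R = [[7.0000, 1.5714, 3.7143, 1.4286], [0.0000, 6.0441, 0.6888, -3.1841], [0.0000, 0.0000, 7.3300, 2.8495], [0.0000, 0.0000, 0.0000, 3.7015]]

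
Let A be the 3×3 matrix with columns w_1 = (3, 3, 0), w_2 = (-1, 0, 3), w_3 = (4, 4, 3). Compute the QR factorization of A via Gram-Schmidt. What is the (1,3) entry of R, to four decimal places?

q_1 = w_1/‖w_1‖ = (3, 3, 0)/4.2426 = (0.7071, 0.7071, 0.0000).
r_{13} = q_1·w_3 = 5.6569.

r_{13} = 5.6569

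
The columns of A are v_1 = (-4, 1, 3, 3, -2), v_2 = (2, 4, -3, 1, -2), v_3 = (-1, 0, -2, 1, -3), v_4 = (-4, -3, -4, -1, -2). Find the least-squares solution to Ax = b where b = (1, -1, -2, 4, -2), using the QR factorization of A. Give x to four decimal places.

v_1 = (-4, 1, 3, 3, -2); ‖v_1‖ = 6.2450, so e_1 = (-0.6405, 0.1601, 0.4804, 0.4804, -0.3203).
e_1·v_2 = (-0.6405)·2 + 0.1601·4 + 0.4804·(-3) + 0.4804·1 + (-0.3203)·(-2) = -0.9608.
u_2 = v_2 + 0.9608·e_1 = (1.3846, 4.1538, -2.5385, 1.4615, -2.3077).
‖u_2‖ = 5.7513, so e_2 = (0.2408, 0.7223, -0.4414, 0.2541, -0.4013).
e_1·v_3 = (-0.6405)·(-1) + 0.1601·0 + 0.4804·(-2) + 0.4804·1 + (-0.3203)·(-3) = 1.1209; e_2·v_3 = 0.2408·(-1) + 0.7223·0 + (-0.4414)·(-2) + 0.2541·1 + (-0.4013)·(-3) = 2.0999.
u_3 = v_3 − 1.1209·e_1 − 2.0999·e_2 = (-0.7876, -1.6961, -1.6116, -0.0721, -1.7984).
‖u_3‖ = 3.0552, so e_3 = (-0.2578, -0.5552, -0.5275, -0.0236, -0.5887).
e_1·v_4 = (-0.6405)·(-4) + 0.1601·(-3) + 0.4804·(-4) + 0.4804·(-1) + (-0.3203)·(-2) = 0.3203; e_2·v_4 = 0.2408·(-4) + 0.7223·(-3) + (-0.4414)·(-4) + 0.2541·(-1) + (-0.4013)·(-2) = -0.8159; e_3·v_4 = (-0.2578)·(-4) + (-0.5552)·(-3) + (-0.5275)·(-4) + (-0.0236)·(-1) + (-0.5887)·(-2) = 6.0076.
u_4 = v_4 − 0.3203·e_1 + 0.8159·e_2 − 6.0076·e_3 = (-2.0497, 0.8732, -1.3449, -0.8048, 1.3116).
‖u_4‖ = 3.0233, so e_4 = (-0.6780, 0.2888, -0.4448, -0.2662, 0.4338).
Qᵀb = (0.8006, 2.2203, 2.4353, -2.0095).
Back-substitute: x_4 = -2.0095/3.0233 = -0.6647.
x_3 = (2.4353 − 6.0076·(-0.6647))/3.0552 = 2.1041.
x_2 = (2.2203 − 2.0999·2.1041 + 0.8159·(-0.6647))/5.7513 = -0.4765.
x_1 = (0.8006 + 0.9608·(-0.4765) − 1.1209·2.1041 − 0.3203·(-0.6647))/6.2450 = -0.2887.

x = (-0.2887, -0.4765, 2.1041, -0.6647)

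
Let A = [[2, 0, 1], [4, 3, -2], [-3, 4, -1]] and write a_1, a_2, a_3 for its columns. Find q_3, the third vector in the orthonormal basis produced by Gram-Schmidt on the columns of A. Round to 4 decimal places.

a_1 = (2, 4, -3); ‖a_1‖ = 5.3852, so q_1 = (0.3714, 0.7428, -0.5571).
q_1·a_2 = 0.3714·0 + 0.7428·3 + (-0.5571)·4 = 0.0000.
u_2 = a_2 + 0.0000·q_1 = (0.0000, 3.0000, 4.0000).
‖u_2‖ = 5.0000, so q_2 = (0.0000, 0.6000, 0.8000).
q_1·a_3 = 0.3714·1 + 0.7428·(-2) + (-0.5571)·(-1) = -0.5571; q_2·a_3 = 0.0000·1 + 0.6000·(-2) + 0.8000·(-1) = -2.0000.
u_3 = a_3 + 0.5571·q_1 + 2.0000·q_2 = (1.2069, -0.3862, 0.2897).
‖u_3‖ = 1.2999, so q_3 = (0.9285, -0.2971, 0.2228).

q_3 = (0.9285, -0.2971, 0.2228)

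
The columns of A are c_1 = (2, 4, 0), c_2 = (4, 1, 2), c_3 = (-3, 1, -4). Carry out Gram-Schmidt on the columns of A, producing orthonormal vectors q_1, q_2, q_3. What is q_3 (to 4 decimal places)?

q_3 = (0.4815, -0.2408, -0.8427)

c_1 = (2, 4, 0); ‖c_1‖ = 4.4721, so q_1 = (0.4472, 0.8944, 0.0000).
q_1·c_2 = 0.4472·4 + 0.8944·1 + 0.0000·2 = 2.6833.
u_2 = c_2 − 2.6833·q_1 = (2.8000, -1.4000, 2.0000).
‖u_2‖ = 3.7148, so q_2 = (0.7537, -0.3769, 0.5384).
q_1·c_3 = 0.4472·(-3) + 0.8944·1 + 0.0000·(-4) = -0.4472; q_2·c_3 = 0.7537·(-3) + (-0.3769)·1 + 0.5384·(-4) = -4.7916.
u_3 = c_3 + 0.4472·q_1 + 4.7916·q_2 = (0.8116, -0.4058, -1.4203).
‖u_3‖ = 1.6854, so q_3 = (0.4815, -0.2408, -0.8427).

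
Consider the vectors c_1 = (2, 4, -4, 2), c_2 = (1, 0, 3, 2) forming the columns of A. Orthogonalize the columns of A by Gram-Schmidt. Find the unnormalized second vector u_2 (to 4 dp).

q_1 = c_1/‖c_1‖ = (2, 4, -4, 2)/6.3246 = (0.3162, 0.6325, -0.6325, 0.3162).
r_{12} = q_1·c_2 = -0.9487.
u_2 = c_2 + 0.9487·q_1 = (1.3000, 0.6000, 2.4000, 2.3000).

u_2 = (1.3000, 0.6000, 2.4000, 2.3000)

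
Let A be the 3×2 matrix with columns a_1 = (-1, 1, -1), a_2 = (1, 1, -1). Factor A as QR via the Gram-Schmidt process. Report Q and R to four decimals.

q_1 = a_1/‖a_1‖ = (-1, 1, -1)/1.7321 = (-0.5774, 0.5774, -0.5774).
r_{12} = q_1·a_2 = 0.5774.
u_2 = a_2 − 0.5774·q_1 = (1.3333, 0.6667, -0.6667).
‖u_2‖ = 1.6330, so q_2 = (0.8165, 0.4082, -0.4082).

Q = [[-0.5774, 0.8165], [0.5774, 0.4082], [-0.5774, -0.4082]], R = [[1.7321, 0.5774], [0.0000, 1.6330]]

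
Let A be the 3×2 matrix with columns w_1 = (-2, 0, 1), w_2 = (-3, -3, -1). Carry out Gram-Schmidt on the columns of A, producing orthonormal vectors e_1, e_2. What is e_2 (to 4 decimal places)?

w_1 = (-2, 0, 1); ‖w_1‖ = 2.2361, so e_1 = (-0.8944, 0.0000, 0.4472).
e_1·w_2 = (-0.8944)·(-3) + 0.0000·(-3) + 0.4472·(-1) = 2.2361.
u_2 = w_2 − 2.2361·e_1 = (-1.0000, -3.0000, -2.0000).
‖u_2‖ = 3.7417, so e_2 = (-0.2673, -0.8018, -0.5345).

e_2 = (-0.2673, -0.8018, -0.5345)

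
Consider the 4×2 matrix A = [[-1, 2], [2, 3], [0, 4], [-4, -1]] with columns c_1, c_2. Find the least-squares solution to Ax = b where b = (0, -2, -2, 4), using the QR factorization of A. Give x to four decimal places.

x = (-0.8057, -0.3852)

q_1 = c_1/‖c_1‖ = (-1, 2, 0, -4)/4.5826 = (-0.2182, 0.4364, 0.0000, -0.8729).
r_{12} = q_1·c_2 = 1.7457.
u_2 = c_2 − 1.7457·q_1 = (2.3810, 2.2381, 4.0000, 0.5238).
‖u_2‖ = 5.1916, so q_2 = (0.4586, 0.4311, 0.7705, 0.1009).
Qᵀb = (-4.3644, -1.9996).
Back-substitute: x_2 = -1.9996/5.1916 = -0.3852.
x_1 = (-4.3644 − 1.7457·(-0.3852))/4.5826 = -0.8057.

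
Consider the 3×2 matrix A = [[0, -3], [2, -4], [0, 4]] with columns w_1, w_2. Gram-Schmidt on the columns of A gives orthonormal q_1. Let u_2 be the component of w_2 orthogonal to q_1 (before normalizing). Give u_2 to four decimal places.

w_1 = (0, 2, 0); ‖w_1‖ = 2.0000, so q_1 = (0.0000, 1.0000, 0.0000).
q_1·w_2 = 0.0000·(-3) + 1.0000·(-4) + 0.0000·4 = -4.0000.
u_2 = w_2 + 4.0000·q_1 = (-3.0000, 0.0000, 4.0000).

u_2 = (-3.0000, 0.0000, 4.0000)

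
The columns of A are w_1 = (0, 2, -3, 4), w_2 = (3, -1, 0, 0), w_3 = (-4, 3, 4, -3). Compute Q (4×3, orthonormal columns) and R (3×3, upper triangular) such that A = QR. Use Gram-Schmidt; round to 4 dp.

Q = [[0.0000, 0.9553, 0.2706], [0.3714, -0.2745, 0.8118], [-0.5571, -0.0659, 0.5171], [0.7428, 0.0878, -0.0181]], R = [[5.3852, -0.3714, -3.3425], [0.0000, 3.1404, -5.1718], [0.0000, 0.0000, 3.4757]]

w_1 = (0, 2, -3, 4); ‖w_1‖ = 5.3852, so q_1 = (0.0000, 0.3714, -0.5571, 0.7428).
q_1·w_2 = 0.0000·3 + 0.3714·(-1) + (-0.5571)·0 + 0.7428·0 = -0.3714.
u_2 = w_2 + 0.3714·q_1 = (3.0000, -0.8621, -0.2069, 0.2759).
‖u_2‖ = 3.1404, so q_2 = (0.9553, -0.2745, -0.0659, 0.0878).
q_1·w_3 = 0.0000·(-4) + 0.3714·3 + (-0.5571)·4 + 0.7428·(-3) = -3.3425; q_2·w_3 = 0.9553·(-4) + (-0.2745)·3 + (-0.0659)·4 + 0.0878·(-3) = -5.1718.
u_3 = w_3 + 3.3425·q_1 + 5.1718·q_2 = (0.9406, 2.8217, 1.7972, -0.0629).
‖u_3‖ = 3.4757, so q_3 = (0.2706, 0.8118, 0.5171, -0.0181).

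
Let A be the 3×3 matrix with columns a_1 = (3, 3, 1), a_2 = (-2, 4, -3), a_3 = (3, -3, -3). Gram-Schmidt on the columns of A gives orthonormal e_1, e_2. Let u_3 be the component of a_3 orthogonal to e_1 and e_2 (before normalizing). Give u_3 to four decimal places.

u_3 = (2.7343, -1.4723, -3.7860)

a_1 = (3, 3, 1); ‖a_1‖ = 4.3589, so e_1 = (0.6882, 0.6882, 0.2294).
e_1·a_2 = 0.6882·(-2) + 0.6882·4 + 0.2294·(-3) = 0.6882.
u_2 = a_2 − 0.6882·e_1 = (-2.4737, 3.5263, -3.1579).
‖u_2‖ = 5.3410, so e_2 = (-0.4631, 0.6602, -0.5913).
e_1·a_3 = 0.6882·3 + 0.6882·(-3) + 0.2294·(-3) = -0.6882; e_2·a_3 = (-0.4631)·3 + 0.6602·(-3) + (-0.5913)·(-3) = -1.5964.
u_3 = a_3 + 0.6882·e_1 + 1.5964·e_2 = (2.7343, -1.4723, -3.7860).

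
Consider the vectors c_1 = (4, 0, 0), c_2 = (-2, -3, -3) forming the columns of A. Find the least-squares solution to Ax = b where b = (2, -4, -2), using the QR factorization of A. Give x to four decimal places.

c_1 = (4, 0, 0); ‖c_1‖ = 4.0000, so e_1 = (1.0000, 0.0000, 0.0000).
e_1·c_2 = 1.0000·(-2) + 0.0000·(-3) + 0.0000·(-3) = -2.0000.
u_2 = c_2 + 2.0000·e_1 = (0.0000, -3.0000, -3.0000).
‖u_2‖ = 4.2426, so e_2 = (0.0000, -0.7071, -0.7071).
Qᵀb = (2.0000, 4.2426).
Back-substitute: x_2 = 4.2426/4.2426 = 1.0000.
x_1 = (2.0000 + 2.0000·1.0000)/4.0000 = 1.0000.

x = (1.0000, 1.0000)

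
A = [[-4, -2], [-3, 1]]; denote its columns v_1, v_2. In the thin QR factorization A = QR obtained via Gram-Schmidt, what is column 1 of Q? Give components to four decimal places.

q_1 = v_1/‖v_1‖ = (-4, -3)/5.0000 = (-0.8000, -0.6000).

q_1 = (-0.8000, -0.6000)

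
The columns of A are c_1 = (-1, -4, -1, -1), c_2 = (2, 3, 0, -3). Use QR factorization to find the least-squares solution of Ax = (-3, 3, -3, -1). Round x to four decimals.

e_1 = c_1/‖c_1‖ = (-1, -4, -1, -1)/4.3589 = (-0.2294, -0.9177, -0.2294, -0.2294).
r_{12} = e_1·c_2 = -2.5236.
u_2 = c_2 + 2.5236·e_1 = (1.4211, 0.6842, -0.5789, -3.5789).
‖u_2‖ = 3.9537, so e_2 = (0.3594, 0.1731, -0.1464, -0.9052).
Qᵀb = (-1.1471, 0.7854).
Back-substitute: x_2 = 0.7854/3.9537 = 0.1987.
x_1 = (-1.1471 + 2.5236·0.1987)/4.3589 = -0.1481.

x = (-0.1481, 0.1987)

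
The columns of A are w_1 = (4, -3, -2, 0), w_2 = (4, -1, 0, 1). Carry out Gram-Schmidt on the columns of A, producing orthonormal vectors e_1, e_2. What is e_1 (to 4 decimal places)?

w_1 = (4, -3, -2, 0); ‖w_1‖ = 5.3852, so e_1 = (0.7428, -0.5571, -0.3714, 0.0000).

e_1 = (0.7428, -0.5571, -0.3714, 0.0000)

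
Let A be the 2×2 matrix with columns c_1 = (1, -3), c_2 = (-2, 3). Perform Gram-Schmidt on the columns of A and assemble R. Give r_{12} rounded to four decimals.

c_1 = (1, -3); ‖c_1‖ = 3.1623, so e_1 = (0.3162, -0.9487).
r_{12} = e_1·c_2 = -3.4785.

r_{12} = -3.4785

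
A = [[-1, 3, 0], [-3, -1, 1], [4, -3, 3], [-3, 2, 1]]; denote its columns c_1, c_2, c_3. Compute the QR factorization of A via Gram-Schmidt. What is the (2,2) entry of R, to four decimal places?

c_1 = (-1, -3, 4, -3); ‖c_1‖ = 5.9161, so e_1 = (-0.1690, -0.5071, 0.6761, -0.5071).
e_1·c_2 = (-0.1690)·3 + (-0.5071)·(-1) + 0.6761·(-3) + (-0.5071)·2 = -3.0426.
u_2 = c_2 + 3.0426·e_1 = (2.4857, -2.5429, -0.9429, 0.4571).
r_{22} = ‖u_2‖ = 3.7071.

r_{22} = 3.7071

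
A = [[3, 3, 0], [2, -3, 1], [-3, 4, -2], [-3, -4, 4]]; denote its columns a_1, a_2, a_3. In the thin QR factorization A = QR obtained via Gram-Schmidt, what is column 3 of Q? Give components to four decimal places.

a_1 = (3, 2, -3, -3); ‖a_1‖ = 5.5678, so q_1 = (0.5388, 0.3592, -0.5388, -0.5388).
q_1·a_2 = 0.5388·3 + 0.3592·(-3) + (-0.5388)·4 + (-0.5388)·(-4) = 0.5388.
u_2 = a_2 − 0.5388·q_1 = (2.7097, -3.1935, 4.2903, -3.7097).
‖u_2‖ = 7.0505, so q_2 = (0.3843, -0.4530, 0.6085, -0.5262).
q_1·a_3 = 0.5388·0 + 0.3592·1 + (-0.5388)·(-2) + (-0.5388)·4 = -0.7184; q_2·a_3 = 0.3843·0 + (-0.4530)·1 + 0.6085·(-2) + (-0.5262)·4 = -3.7746.
u_3 = a_3 + 0.7184·q_1 + 3.7746·q_2 = (1.8378, -0.4517, -0.0902, 1.6269).
‖u_3‖ = 2.4972, so q_3 = (0.7359, -0.1809, -0.0361, 0.6515).

q_3 = (0.7359, -0.1809, -0.0361, 0.6515)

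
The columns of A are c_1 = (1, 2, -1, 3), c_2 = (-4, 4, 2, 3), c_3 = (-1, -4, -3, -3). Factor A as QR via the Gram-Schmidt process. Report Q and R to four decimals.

c_1 = (1, 2, -1, 3); ‖c_1‖ = 3.8730, so e_1 = (0.2582, 0.5164, -0.2582, 0.7746).
e_1·c_2 = 0.2582·(-4) + 0.5164·4 + (-0.2582)·2 + 0.7746·3 = 2.8402.
u_2 = c_2 − 2.8402·e_1 = (-4.7333, 2.5333, 2.7333, 0.8000).
‖u_2‖ = 6.0773, so e_2 = (-0.7789, 0.4169, 0.4498, 0.1316).
e_1·c_3 = 0.2582·(-1) + 0.5164·(-4) + (-0.2582)·(-3) + 0.7746·(-3) = -3.8730; e_2·c_3 = (-0.7789)·(-1) + 0.4169·(-4) + 0.4498·(-3) + 0.1316·(-3) = -2.6328.
u_3 = c_3 + 3.8730·e_1 + 2.6328·e_2 = (-2.0505, -0.9025, -2.8159, 0.3466).
‖u_3‖ = 3.6151, so e_3 = (-0.5672, -0.2497, -0.7789, 0.0959).

Q = [[0.2582, -0.7789, -0.5672], [0.5164, 0.4169, -0.2497], [-0.2582, 0.4498, -0.7789], [0.7746, 0.1316, 0.0959]], R = [[3.8730, 2.8402, -3.8730], [0.0000, 6.0773, -2.6328], [0.0000, 0.0000, 3.6151]]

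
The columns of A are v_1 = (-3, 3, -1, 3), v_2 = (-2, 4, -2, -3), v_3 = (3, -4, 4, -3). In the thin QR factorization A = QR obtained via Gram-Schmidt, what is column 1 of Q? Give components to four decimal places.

q_1 = (-0.5669, 0.5669, -0.1890, 0.5669)

q_1 = v_1/‖v_1‖ = (-3, 3, -1, 3)/5.2915 = (-0.5669, 0.5669, -0.1890, 0.5669).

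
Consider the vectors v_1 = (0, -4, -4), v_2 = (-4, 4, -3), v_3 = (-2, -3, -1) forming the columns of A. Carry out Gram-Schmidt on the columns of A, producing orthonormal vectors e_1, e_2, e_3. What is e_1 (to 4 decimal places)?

v_1 = (0, -4, -4); ‖v_1‖ = 5.6569, so e_1 = (0.0000, -0.7071, -0.7071).

e_1 = (0.0000, -0.7071, -0.7071)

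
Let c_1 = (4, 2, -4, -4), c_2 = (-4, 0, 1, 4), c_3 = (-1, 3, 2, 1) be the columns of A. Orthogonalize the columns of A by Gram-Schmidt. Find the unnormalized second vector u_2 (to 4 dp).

u_2 = (-1.2308, 1.3846, -1.7692, 1.2308)

e_1 = c_1/‖c_1‖ = (4, 2, -4, -4)/7.2111 = (0.5547, 0.2774, -0.5547, -0.5547).
r_{12} = e_1·c_2 = -4.9923.
u_2 = c_2 + 4.9923·e_1 = (-1.2308, 1.3846, -1.7692, 1.2308).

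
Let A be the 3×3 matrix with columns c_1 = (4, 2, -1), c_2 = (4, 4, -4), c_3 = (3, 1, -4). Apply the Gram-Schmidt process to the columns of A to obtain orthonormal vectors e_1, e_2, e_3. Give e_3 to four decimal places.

c_1 = (4, 2, -1); ‖c_1‖ = 4.5826, so e_1 = (0.8729, 0.4364, -0.2182).
e_1·c_2 = 0.8729·4 + 0.4364·4 + (-0.2182)·(-4) = 6.1101.
u_2 = c_2 − 6.1101·e_1 = (-1.3333, 1.3333, -2.6667).
‖u_2‖ = 3.2660, so e_2 = (-0.4082, 0.4082, -0.8165).
e_1·c_3 = 0.8729·3 + 0.4364·1 + (-0.2182)·(-4) = 3.9279; e_2·c_3 = (-0.4082)·3 + 0.4082·1 + (-0.8165)·(-4) = 2.4495.
u_3 = c_3 − 3.9279·e_1 − 2.4495·e_2 = (0.5714, -1.7143, -1.1429).
‖u_3‖ = 2.1381, so e_3 = (0.2673, -0.8018, -0.5345).

e_3 = (0.2673, -0.8018, -0.5345)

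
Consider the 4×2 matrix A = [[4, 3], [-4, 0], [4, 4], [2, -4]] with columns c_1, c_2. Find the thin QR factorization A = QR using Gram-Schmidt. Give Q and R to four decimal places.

q_1 = c_1/‖c_1‖ = (4, -4, 4, 2)/7.2111 = (0.5547, -0.5547, 0.5547, 0.2774).
r_{12} = q_1·c_2 = 2.7735.
u_2 = c_2 − 2.7735·q_1 = (1.4615, 1.5385, 2.4615, -4.7692).
‖u_2‖ = 5.7713, so q_2 = (0.2532, 0.2666, 0.4265, -0.8264).

Q = [[0.5547, 0.2532], [-0.5547, 0.2666], [0.5547, 0.4265], [0.2774, -0.8264]], R = [[7.2111, 2.7735], [0.0000, 5.7713]]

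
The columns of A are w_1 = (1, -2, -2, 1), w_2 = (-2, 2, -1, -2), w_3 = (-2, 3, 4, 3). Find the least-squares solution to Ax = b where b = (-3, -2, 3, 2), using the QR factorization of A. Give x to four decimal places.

x = (0.3055, -0.2436, 0.5782)

w_1 = (1, -2, -2, 1); ‖w_1‖ = 3.1623, so e_1 = (0.3162, -0.6325, -0.6325, 0.3162).
e_1·w_2 = 0.3162·(-2) + (-0.6325)·2 + (-0.6325)·(-1) + 0.3162·(-2) = -1.8974.
u_2 = w_2 + 1.8974·e_1 = (-1.4000, 0.8000, -2.2000, -1.4000).
‖u_2‖ = 3.0659, so e_2 = (-0.4566, 0.2609, -0.7176, -0.4566).
e_1·w_3 = 0.3162·(-2) + (-0.6325)·3 + (-0.6325)·4 + 0.3162·3 = -4.1110; e_2·w_3 = (-0.4566)·(-2) + 0.2609·3 + (-0.7176)·4 + (-0.4566)·3 = -2.5441.
u_3 = w_3 + 4.1110·e_1 + 2.5441·e_2 = (-1.8617, 1.0638, -0.4255, 3.1383).
‖u_3‖ = 3.8246, so e_3 = (-0.4868, 0.2782, -0.1113, 0.8206).
Qᵀb = (-0.9487, -2.2179, 2.2113).
Back-substitute: x_3 = 2.2113/3.8246 = 0.5782.
x_2 = (-2.2179 + 2.5441·0.5782)/3.0659 = -0.2436.
x_1 = (-0.9487 + 1.8974·(-0.2436) + 4.1110·0.5782)/3.1623 = 0.3055.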